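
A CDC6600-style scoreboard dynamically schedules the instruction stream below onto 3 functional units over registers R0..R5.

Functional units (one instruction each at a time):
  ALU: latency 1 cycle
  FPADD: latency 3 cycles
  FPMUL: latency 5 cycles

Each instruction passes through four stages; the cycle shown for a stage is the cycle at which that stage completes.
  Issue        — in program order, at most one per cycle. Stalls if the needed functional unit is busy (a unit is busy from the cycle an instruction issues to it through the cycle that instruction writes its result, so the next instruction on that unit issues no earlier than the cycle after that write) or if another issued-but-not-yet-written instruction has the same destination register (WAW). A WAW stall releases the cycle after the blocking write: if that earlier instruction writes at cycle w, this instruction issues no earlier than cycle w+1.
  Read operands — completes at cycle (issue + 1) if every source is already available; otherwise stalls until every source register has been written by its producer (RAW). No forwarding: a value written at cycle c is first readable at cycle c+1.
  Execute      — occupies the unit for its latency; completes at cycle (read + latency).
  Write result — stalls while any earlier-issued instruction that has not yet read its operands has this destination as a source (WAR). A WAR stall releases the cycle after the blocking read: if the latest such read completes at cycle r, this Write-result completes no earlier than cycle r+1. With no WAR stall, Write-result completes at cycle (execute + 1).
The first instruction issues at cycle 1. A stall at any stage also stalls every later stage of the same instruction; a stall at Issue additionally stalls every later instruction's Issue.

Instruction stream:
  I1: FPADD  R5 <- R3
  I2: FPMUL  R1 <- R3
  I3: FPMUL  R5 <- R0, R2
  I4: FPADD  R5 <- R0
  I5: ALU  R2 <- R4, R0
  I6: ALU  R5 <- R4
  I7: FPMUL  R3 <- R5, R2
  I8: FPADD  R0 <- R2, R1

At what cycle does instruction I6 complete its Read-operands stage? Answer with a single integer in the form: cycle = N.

cycle = 25

I1: IS=1 RO=2 EX=5 WR=6
I2: IS=2 RO=3 EX=8 WR=9
I3: IS=10 RO=11 EX=16 WR=17  [struct: FPMUL busy until I2 writes@9]
I4: IS=18 RO=19 EX=22 WR=23  [WAW R5: wait I3 write@17]
I5: IS=19 RO=20 EX=21 WR=22
I6: IS=24 RO=25 EX=26 WR=27  [WAW R5: wait I4 write@23]
I7: IS=25 RO=28 EX=33 WR=34  [RAW R5: wait I6 write@27]
I8: IS=26 RO=27 EX=30 WR=31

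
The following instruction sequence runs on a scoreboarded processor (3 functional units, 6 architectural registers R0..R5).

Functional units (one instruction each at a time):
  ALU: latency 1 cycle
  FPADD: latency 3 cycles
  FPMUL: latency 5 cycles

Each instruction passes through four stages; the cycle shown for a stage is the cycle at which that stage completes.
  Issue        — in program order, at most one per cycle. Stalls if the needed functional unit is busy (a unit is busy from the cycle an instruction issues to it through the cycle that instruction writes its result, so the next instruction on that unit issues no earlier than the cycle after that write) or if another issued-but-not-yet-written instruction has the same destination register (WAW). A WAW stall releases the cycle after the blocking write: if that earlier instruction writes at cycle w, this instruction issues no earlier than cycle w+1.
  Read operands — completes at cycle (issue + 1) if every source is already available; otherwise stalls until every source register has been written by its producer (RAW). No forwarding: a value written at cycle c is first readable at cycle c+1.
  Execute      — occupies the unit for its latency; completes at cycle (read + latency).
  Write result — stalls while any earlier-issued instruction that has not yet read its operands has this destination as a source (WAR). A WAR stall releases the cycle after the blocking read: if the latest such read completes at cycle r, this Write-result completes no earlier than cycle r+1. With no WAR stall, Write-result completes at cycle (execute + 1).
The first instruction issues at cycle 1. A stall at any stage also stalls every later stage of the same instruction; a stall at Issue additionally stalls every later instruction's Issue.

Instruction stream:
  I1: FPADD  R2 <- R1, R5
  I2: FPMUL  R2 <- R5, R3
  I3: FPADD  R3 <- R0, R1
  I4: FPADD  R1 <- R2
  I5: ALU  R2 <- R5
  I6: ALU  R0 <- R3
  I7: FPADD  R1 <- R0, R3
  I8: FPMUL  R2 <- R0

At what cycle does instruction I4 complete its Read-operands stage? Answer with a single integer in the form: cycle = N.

  I1 | 1 | 2 | 5 | 6
  I2 | 7 | 8 | 13 | 14   WAW R2: wait I1 write@6
  I3 | 8 | 9 | 12 | 13
  I4 | 14 | 15 | 18 | 19   struct: FPADD busy until I3 writes@13
  I5 | 15 | 16 | 17 | 18
  I6 | 19 | 20 | 21 | 22   struct: ALU busy until I5 writes@18
  I7 | 20 | 23 | 26 | 27   RAW R0: wait I6 write@22
  I8 | 21 | 23 | 28 | 29   RAW R0: wait I6 write@22

cycle = 15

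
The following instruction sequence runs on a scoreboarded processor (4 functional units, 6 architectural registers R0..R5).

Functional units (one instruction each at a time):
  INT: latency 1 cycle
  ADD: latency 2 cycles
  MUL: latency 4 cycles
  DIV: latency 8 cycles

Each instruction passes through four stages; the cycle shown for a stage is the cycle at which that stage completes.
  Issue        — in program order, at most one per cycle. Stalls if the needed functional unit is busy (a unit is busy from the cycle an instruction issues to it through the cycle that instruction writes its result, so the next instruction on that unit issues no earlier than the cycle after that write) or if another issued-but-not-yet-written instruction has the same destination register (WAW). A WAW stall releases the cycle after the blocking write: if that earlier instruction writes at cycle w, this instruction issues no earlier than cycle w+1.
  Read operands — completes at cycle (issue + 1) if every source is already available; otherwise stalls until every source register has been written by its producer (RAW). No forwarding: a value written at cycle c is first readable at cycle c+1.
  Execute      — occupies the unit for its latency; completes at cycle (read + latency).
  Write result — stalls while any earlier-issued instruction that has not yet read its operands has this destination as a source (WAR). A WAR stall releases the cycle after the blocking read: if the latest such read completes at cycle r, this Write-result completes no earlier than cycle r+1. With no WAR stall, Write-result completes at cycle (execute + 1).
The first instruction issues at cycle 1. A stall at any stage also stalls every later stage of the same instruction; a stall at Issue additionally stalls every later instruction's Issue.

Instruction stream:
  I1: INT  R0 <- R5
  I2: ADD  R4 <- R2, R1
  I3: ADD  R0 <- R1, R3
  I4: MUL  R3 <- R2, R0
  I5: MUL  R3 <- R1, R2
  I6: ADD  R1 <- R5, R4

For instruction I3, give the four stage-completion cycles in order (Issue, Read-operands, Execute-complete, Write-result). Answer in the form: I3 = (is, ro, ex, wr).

I3 = (7, 8, 10, 11)

[1] issue I1 (INT)
[2] I1 read-ops | issue I2 (ADD)
[3] I1 finished on INT | I2 read-ops
[4] I1→R0
[5] I2 finished on ADD
[6] I2→R4
[7] issue I3 (ADD)
[8] I3 read-ops | issue I4 (MUL)
[10] I3 finished on ADD
[11] I3→R0
[12] I4 read-ops
[16] I4 finished on MUL
[17] I4→R3
[18] issue I5 (MUL)
[19] I5 read-ops | issue I6 (ADD)
[20] I6 read-ops
[22] I6 finished on ADD
[23] I5 finished on MUL | I6→R1
[24] I5→R3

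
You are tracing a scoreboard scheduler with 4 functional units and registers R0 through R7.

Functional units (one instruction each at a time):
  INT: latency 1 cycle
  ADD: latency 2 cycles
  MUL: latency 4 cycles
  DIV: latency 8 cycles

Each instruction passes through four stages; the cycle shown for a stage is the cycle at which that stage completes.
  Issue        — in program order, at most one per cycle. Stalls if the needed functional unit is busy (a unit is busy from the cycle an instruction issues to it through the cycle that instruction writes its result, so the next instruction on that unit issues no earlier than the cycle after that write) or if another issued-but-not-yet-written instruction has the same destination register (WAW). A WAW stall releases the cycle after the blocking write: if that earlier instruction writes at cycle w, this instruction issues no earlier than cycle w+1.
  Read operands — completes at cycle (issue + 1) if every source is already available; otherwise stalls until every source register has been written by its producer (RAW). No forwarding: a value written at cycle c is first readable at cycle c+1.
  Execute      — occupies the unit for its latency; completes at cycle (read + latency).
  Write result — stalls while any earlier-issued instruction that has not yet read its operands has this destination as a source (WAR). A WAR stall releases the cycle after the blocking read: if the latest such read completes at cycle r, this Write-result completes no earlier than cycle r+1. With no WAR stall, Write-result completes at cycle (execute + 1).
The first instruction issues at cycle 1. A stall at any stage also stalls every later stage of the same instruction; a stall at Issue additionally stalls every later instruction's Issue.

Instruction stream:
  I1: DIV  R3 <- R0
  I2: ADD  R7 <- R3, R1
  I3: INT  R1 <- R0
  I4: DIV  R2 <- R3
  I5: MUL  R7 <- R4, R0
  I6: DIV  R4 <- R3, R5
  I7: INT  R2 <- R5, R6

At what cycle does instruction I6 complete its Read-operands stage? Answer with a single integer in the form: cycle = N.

cycle 1: issue I1 (DIV)
cycle 2: I1 read-ops | issue I2 (ADD)
cycle 3: issue I3 (INT)
cycle 4: I3 read-ops
cycle 5: I3 finished on INT
cycle 10: I1 finished on DIV
cycle 11: I1→R3
cycle 12: I2 read-ops | issue I4 (DIV)
cycle 13: I3→R1 | I4 read-ops
cycle 14: I2 finished on ADD
cycle 15: I2→R7
cycle 16: issue I5 (MUL)
cycle 17: I5 read-ops
cycle 21: I4 finished on DIV | I5 finished on MUL
cycle 22: I4→R2 | I5→R7
cycle 23: issue I6 (DIV)
cycle 24: I6 read-ops | issue I7 (INT)
cycle 25: I7 read-ops
cycle 26: I7 finished on INT
cycle 27: I7→R2
cycle 32: I6 finished on DIV
cycle 33: I6→R4

cycle = 24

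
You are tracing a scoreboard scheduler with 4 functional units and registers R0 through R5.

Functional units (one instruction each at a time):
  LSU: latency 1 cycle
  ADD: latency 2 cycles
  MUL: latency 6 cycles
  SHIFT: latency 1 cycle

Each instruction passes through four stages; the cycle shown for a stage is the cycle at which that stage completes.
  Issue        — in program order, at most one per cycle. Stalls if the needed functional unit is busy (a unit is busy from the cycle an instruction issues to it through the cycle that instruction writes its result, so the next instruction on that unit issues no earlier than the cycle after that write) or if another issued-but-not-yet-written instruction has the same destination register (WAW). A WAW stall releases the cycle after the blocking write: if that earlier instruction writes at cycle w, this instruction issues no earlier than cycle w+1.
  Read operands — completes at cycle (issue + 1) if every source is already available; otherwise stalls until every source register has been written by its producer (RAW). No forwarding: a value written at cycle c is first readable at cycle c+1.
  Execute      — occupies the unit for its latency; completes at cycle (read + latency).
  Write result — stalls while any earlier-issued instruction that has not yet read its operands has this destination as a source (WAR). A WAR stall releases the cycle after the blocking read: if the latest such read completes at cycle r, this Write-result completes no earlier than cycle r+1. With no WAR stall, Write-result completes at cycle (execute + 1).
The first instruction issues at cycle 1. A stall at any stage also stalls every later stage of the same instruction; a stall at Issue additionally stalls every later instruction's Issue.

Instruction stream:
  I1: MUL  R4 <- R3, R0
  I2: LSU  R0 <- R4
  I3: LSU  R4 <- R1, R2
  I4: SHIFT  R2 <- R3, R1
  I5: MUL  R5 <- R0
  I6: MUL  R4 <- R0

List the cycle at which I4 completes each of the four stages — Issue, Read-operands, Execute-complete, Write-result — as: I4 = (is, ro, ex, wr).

I4 = (14, 15, 16, 17)

1) issue 1, read 2, done 8, write 9
2) issue 2, read 10, done 11, write 12  <RAW R4: wait I1 write@9>
3) issue 13, read 14, done 15, write 16  <struct: LSU busy until I2 writes@12>
4) issue 14, read 15, done 16, write 17
5) issue 15, read 16, done 22, write 23
6) issue 24, read 25, done 31, write 32  <struct: MUL busy until I5 writes@23>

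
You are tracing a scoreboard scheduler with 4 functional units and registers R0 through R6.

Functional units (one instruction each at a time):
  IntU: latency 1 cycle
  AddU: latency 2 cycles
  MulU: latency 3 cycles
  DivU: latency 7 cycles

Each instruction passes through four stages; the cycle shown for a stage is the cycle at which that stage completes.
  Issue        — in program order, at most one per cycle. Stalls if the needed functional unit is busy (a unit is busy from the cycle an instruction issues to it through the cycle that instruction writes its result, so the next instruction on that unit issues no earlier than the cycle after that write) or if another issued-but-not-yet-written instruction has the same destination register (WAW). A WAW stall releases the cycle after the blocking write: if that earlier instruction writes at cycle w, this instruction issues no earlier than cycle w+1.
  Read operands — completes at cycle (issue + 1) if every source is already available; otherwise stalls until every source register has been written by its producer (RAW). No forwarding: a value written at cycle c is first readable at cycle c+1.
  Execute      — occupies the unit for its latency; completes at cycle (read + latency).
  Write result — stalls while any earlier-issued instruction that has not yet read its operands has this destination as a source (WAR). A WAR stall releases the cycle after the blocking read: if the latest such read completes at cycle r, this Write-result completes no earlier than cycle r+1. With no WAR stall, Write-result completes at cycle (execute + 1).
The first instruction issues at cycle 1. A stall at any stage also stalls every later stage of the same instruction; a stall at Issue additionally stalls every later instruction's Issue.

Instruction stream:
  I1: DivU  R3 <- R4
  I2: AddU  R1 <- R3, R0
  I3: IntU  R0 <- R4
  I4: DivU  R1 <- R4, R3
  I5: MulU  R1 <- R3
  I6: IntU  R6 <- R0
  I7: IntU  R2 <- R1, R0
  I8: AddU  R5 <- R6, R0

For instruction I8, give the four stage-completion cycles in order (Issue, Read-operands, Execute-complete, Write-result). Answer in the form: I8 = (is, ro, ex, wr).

I8 = (31, 32, 34, 35)

I1: IS=1 RO=2 EX=9 WR=10
I2: IS=2 RO=11 EX=13 WR=14  [RAW R3: wait I1 write@10]
I3: IS=3 RO=4 EX=5 WR=12  [WAR R0: wait I2 read@11]
I4: IS=15 RO=16 EX=23 WR=24  [WAW R1: wait I2 write@14]
I5: IS=25 RO=26 EX=29 WR=30  [WAW R1: wait I4 write@24]
I6: IS=26 RO=27 EX=28 WR=29
I7: IS=30 RO=31 EX=32 WR=33  [struct: IntU busy until I6 writes@29]
I8: IS=31 RO=32 EX=34 WR=35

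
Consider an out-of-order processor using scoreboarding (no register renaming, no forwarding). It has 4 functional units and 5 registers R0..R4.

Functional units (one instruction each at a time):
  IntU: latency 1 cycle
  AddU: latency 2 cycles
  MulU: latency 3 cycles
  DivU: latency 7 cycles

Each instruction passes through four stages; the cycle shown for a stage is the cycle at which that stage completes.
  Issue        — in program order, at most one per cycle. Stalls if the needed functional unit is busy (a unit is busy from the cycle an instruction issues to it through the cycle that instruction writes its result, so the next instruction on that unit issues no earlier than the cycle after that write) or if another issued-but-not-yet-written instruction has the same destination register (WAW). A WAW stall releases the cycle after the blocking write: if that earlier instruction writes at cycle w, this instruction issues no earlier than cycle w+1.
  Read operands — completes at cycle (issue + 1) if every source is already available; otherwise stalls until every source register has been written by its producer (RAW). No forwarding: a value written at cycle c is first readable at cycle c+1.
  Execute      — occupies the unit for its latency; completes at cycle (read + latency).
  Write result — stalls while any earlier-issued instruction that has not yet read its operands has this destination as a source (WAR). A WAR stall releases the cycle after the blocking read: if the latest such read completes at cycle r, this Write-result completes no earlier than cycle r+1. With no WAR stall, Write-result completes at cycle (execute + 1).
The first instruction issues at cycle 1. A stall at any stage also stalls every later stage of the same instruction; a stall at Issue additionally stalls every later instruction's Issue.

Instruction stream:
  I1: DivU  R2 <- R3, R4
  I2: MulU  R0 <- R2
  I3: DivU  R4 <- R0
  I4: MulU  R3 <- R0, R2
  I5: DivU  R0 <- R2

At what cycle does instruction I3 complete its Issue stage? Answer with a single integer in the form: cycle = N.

cycle = 11

I1: IS=1 RO=2 EX=9 WR=10
I2: IS=2 RO=11 EX=14 WR=15  [RAW R2: wait I1 write@10]
I3: IS=11 RO=16 EX=23 WR=24  [struct: DivU busy until I1 writes@10; RAW R0: wait I2 write@15]
I4: IS=16 RO=17 EX=20 WR=21  [struct: MulU busy until I2 writes@15]
I5: IS=25 RO=26 EX=33 WR=34  [struct: DivU busy until I3 writes@24]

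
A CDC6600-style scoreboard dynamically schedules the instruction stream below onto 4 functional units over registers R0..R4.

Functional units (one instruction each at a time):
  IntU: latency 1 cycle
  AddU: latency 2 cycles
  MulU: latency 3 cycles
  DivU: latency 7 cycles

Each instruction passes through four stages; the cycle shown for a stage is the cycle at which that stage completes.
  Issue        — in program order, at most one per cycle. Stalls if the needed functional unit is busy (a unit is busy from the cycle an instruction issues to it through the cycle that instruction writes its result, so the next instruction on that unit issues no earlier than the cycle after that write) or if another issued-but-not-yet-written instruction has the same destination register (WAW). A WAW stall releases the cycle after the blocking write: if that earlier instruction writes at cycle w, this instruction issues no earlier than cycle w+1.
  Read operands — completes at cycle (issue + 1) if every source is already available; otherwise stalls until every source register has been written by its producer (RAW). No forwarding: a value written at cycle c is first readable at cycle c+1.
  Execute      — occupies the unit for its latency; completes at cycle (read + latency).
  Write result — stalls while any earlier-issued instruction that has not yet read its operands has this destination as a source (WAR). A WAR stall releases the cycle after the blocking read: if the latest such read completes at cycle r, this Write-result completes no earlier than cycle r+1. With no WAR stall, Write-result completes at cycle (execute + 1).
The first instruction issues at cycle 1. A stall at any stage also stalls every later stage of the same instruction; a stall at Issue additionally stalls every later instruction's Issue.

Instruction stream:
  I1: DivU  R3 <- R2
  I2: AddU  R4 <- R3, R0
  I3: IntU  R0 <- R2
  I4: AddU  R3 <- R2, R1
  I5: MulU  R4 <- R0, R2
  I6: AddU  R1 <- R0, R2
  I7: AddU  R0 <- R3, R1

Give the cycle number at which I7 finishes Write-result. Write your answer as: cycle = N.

1) issue 1, read 2, done 9, write 10
2) issue 2, read 11, done 13, write 14  <RAW R3: wait I1 write@10>
3) issue 3, read 4, done 5, write 12  <WAR R0: wait I2 read@11>
4) issue 15, read 16, done 18, write 19  <struct: AddU busy until I2 writes@14>
5) issue 16, read 17, done 20, write 21
6) issue 20, read 21, done 23, write 24  <struct: AddU busy until I4 writes@19>
7) issue 25, read 26, done 28, write 29  <struct: AddU busy until I6 writes@24>

cycle = 29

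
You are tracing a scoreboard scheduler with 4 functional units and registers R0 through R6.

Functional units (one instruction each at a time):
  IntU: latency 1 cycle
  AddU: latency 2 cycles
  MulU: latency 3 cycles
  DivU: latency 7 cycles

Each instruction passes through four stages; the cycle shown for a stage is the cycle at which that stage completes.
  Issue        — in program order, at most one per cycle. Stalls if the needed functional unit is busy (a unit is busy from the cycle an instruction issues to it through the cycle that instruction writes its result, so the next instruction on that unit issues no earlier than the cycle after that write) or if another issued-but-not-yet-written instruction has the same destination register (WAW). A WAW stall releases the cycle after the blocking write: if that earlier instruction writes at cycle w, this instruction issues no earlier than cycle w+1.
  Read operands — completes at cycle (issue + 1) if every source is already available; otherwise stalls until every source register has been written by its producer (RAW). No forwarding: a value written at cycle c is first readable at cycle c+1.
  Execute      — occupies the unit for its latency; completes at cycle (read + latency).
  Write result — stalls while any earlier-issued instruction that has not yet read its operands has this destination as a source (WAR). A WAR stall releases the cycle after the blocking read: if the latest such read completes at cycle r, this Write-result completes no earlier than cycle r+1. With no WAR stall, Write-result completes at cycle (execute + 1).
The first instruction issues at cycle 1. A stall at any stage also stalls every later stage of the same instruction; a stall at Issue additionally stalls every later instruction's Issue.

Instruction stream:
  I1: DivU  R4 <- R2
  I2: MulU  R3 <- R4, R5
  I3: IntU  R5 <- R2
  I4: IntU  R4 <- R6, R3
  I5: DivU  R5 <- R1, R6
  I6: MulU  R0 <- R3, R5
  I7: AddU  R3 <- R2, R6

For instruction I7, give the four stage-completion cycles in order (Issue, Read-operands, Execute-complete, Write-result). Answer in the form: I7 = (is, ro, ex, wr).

[1] issue I1 (DivU)
[2] I1 read-ops, issue I2 (MulU)
[3] issue I3 (IntU)
[4] I3 read-ops
[5] I3 finished on IntU
[9] I1 finished on DivU
[10] I1→R4
[11] I2 read-ops
[12] I3→R5
[13] issue I4 (IntU)
[14] I2 finished on MulU, issue I5 (DivU)
[15] I2→R3, I5 read-ops
[16] I4 read-ops, issue I6 (MulU)
[17] I4 finished on IntU, issue I7 (AddU)
[18] I4→R4, I7 read-ops
[20] I7 finished on AddU
[22] I5 finished on DivU
[23] I5→R5
[24] I6 read-ops
[25] I7→R3
[27] I6 finished on MulU
[28] I6→R0

I7 = (17, 18, 20, 25)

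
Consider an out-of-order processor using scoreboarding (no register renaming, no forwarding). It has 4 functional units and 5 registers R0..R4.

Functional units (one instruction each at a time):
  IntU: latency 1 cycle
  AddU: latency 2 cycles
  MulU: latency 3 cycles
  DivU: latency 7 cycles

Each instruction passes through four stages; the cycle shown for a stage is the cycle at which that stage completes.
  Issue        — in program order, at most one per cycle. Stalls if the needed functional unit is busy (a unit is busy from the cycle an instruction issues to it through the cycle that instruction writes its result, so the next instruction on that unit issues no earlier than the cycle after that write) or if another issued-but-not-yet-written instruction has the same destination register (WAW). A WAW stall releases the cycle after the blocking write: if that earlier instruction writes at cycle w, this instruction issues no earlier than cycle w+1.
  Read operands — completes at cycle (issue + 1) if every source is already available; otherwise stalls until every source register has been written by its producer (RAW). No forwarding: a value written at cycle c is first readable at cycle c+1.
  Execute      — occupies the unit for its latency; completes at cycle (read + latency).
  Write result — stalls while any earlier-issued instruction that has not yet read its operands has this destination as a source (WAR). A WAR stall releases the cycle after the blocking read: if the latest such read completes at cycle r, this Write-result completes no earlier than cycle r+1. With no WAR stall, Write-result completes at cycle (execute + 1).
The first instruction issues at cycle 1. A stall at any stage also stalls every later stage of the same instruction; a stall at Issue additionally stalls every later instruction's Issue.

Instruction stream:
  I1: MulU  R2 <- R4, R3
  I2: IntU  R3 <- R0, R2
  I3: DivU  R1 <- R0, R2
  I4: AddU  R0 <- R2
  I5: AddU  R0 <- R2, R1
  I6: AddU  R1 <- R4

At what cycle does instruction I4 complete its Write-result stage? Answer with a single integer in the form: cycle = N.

[1] I1 dispatched to MulU
[2] I1 operands ready | I2 dispatched to IntU
[3] I3 dispatched to DivU
[4] I4 dispatched to AddU
[5] I1 complete
[6] R2←I1
[7] I2 operands ready | I3 operands ready | I4 operands ready
[8] I2 complete
[9] R3←I2 | I4 complete
[10] R0←I4
[11] I5 dispatched to AddU
[14] I3 complete
[15] R1←I3
[16] I5 operands ready
[18] I5 complete
[19] R0←I5
[20] I6 dispatched to AddU
[21] I6 operands ready
[23] I6 complete
[24] R1←I6

cycle = 10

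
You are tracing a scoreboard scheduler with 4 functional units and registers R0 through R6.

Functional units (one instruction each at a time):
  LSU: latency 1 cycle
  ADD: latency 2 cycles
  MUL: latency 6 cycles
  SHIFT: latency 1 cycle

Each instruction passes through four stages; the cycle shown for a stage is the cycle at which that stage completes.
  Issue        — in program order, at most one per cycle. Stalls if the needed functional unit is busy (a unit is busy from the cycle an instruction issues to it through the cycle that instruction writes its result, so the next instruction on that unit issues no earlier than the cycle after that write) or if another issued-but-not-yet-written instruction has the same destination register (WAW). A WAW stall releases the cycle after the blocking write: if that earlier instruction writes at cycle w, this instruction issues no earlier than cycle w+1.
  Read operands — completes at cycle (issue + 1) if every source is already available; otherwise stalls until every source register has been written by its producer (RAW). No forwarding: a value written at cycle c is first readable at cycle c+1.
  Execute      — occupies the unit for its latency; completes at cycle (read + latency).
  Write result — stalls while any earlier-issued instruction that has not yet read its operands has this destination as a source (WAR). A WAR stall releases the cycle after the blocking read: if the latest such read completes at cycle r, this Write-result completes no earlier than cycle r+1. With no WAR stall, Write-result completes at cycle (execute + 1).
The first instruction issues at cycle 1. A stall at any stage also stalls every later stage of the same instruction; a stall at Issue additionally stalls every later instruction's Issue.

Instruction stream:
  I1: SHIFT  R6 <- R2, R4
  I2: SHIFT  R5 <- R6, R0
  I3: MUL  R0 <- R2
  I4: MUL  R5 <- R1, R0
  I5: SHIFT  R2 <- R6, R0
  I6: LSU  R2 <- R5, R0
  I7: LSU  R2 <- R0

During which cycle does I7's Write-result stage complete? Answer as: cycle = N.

cycle = 30

  I1 | 1 | 2 | 3 | 4
  I2 | 5 | 6 | 7 | 8   struct: SHIFT busy until I1 writes@4
  I3 | 6 | 7 | 13 | 14
  I4 | 15 | 16 | 22 | 23   struct: MUL busy until I3 writes@14
  I5 | 16 | 17 | 18 | 19
  I6 | 20 | 24 | 25 | 26   WAW R2: wait I5 write@19 · RAW R5: wait I4 write@23
  I7 | 27 | 28 | 29 | 30   struct: LSU busy until I6 writes@26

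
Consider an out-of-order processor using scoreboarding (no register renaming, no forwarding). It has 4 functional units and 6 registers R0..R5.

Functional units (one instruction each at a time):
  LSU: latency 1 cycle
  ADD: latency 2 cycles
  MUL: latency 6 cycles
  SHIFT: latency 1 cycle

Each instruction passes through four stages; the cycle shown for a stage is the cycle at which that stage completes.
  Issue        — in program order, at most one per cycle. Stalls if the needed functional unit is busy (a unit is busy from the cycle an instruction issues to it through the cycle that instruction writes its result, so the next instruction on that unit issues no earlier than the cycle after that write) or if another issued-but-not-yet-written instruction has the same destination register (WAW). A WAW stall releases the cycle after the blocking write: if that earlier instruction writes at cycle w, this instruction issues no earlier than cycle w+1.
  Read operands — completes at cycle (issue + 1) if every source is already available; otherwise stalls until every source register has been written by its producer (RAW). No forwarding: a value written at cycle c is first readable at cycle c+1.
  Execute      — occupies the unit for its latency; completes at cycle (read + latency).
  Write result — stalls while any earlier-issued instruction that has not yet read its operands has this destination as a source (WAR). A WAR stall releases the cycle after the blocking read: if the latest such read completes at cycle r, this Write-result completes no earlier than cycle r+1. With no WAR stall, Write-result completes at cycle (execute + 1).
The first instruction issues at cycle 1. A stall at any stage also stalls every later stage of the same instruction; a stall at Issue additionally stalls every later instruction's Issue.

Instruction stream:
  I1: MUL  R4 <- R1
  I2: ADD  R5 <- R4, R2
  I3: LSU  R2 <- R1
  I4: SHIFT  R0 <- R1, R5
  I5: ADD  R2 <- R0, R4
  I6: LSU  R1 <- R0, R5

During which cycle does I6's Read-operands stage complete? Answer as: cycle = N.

cycle = 17

c1: issue I1 (MUL)
c2: I1 read-ops | issue I2 (ADD)
c3: issue I3 (LSU)
c4: I3 read-ops | issue I4 (SHIFT)
c5: I3 finished on LSU
c8: I1 finished on MUL
c9: I1→R4
c10: I2 read-ops
c11: I3→R2
c12: I2 finished on ADD
c13: I2→R5
c14: I4 read-ops | issue I5 (ADD)
c15: I4 finished on SHIFT | issue I6 (LSU)
c16: I4→R0
c17: I5 read-ops | I6 read-ops
c18: I6 finished on LSU
c19: I5 finished on ADD | I6→R1
c20: I5→R2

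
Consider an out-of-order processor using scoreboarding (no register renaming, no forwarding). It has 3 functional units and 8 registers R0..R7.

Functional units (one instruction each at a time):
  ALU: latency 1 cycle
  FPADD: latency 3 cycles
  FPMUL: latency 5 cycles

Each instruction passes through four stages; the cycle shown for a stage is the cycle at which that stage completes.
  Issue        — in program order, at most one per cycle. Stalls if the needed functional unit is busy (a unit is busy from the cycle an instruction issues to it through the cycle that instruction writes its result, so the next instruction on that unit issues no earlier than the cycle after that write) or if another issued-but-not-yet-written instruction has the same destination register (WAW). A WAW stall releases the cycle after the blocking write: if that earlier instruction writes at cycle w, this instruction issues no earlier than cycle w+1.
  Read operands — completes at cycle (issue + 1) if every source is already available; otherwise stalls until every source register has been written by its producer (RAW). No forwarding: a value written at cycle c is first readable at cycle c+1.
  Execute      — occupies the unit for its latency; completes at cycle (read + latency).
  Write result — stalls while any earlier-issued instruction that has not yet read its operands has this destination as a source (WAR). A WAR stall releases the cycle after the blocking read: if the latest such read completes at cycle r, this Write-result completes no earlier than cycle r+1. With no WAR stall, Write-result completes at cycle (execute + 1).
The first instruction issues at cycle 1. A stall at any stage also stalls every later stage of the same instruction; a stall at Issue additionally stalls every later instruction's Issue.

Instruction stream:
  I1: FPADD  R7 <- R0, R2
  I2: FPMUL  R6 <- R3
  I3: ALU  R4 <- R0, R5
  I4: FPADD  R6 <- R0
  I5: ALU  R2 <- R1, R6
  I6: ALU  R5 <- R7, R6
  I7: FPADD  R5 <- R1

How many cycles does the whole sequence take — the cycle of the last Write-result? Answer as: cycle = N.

cycle = 28

t=1  I1 dispatched to FPADD
t=2  I1 operands ready | I2 dispatched to FPMUL
t=3  I2 operands ready | I3 dispatched to ALU
t=4  I3 operands ready
t=5  I1 complete | I3 complete
t=6  R7←I1 | R4←I3
t=8  I2 complete
t=9  R6←I2
t=10  I4 dispatched to FPADD
t=11  I4 operands ready | I5 dispatched to ALU
t=14  I4 complete
t=15  R6←I4
t=16  I5 operands ready
t=17  I5 complete
t=18  R2←I5
t=19  I6 dispatched to ALU
t=20  I6 operands ready
t=21  I6 complete
t=22  R5←I6
t=23  I7 dispatched to FPADD
t=24  I7 operands ready
t=27  I7 complete
t=28  R5←I7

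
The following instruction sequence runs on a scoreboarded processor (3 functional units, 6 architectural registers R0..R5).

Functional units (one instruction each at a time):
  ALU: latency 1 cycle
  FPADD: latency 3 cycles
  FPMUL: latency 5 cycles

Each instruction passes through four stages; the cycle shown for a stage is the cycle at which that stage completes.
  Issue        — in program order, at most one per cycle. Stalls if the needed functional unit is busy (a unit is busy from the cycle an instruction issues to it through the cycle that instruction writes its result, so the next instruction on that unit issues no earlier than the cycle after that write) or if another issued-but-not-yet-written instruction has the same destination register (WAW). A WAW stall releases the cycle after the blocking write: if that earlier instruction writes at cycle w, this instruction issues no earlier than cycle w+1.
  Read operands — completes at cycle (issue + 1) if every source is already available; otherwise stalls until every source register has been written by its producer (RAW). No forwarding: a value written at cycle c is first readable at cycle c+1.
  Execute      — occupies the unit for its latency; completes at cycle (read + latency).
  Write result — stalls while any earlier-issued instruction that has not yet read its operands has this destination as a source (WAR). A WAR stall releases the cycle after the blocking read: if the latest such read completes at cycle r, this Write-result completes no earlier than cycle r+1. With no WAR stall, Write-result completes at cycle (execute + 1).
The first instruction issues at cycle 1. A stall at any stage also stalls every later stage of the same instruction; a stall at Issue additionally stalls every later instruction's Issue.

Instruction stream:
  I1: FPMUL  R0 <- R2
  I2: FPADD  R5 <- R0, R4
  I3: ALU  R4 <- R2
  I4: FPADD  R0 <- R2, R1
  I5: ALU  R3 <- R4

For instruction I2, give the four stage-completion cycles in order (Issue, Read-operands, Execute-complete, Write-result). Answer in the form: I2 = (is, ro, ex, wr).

cycle 1: I1 issues→FPMUL
cycle 2: I1 reads, I2 issues→FPADD
cycle 3: I3 issues→ALU
cycle 4: I3 reads
cycle 5: I3 exec-done
cycle 7: I1 exec-done
cycle 8: I1 writes R0
cycle 9: I2 reads
cycle 10: I3 writes R4
cycle 12: I2 exec-done
cycle 13: I2 writes R5
cycle 14: I4 issues→FPADD
cycle 15: I4 reads, I5 issues→ALU
cycle 16: I5 reads
cycle 17: I5 exec-done
cycle 18: I4 exec-done, I5 writes R3
cycle 19: I4 writes R0

I2 = (2, 9, 12, 13)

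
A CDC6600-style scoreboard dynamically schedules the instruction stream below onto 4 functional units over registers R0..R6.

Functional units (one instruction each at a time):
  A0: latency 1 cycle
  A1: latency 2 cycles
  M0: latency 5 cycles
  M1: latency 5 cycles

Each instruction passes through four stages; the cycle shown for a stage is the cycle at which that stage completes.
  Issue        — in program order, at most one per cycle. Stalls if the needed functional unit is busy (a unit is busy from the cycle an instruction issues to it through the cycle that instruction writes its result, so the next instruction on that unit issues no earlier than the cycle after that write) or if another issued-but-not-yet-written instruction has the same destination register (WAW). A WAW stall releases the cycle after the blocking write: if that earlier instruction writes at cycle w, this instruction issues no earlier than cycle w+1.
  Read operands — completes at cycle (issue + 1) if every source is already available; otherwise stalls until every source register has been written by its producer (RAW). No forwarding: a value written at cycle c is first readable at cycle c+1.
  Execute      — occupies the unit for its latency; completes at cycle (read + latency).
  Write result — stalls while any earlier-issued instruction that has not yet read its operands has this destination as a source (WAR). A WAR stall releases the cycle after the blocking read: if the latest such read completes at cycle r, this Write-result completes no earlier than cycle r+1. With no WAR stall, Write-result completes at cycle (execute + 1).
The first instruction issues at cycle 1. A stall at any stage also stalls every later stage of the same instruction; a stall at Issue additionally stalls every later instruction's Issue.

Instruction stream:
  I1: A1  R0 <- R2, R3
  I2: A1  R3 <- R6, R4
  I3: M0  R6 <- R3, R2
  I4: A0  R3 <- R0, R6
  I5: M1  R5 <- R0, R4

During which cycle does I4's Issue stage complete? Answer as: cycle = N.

t=1  I1→A1
t=2  I1 RO
t=4  I1 EX
t=5  I1 WR R0
t=6  I2→A1
t=7  I2 RO, I3→M0
t=9  I2 EX
t=10  I2 WR R3
t=11  I3 RO, I4→A0
t=12  I5→M1
t=13  I5 RO
t=16  I3 EX
t=17  I3 WR R6
t=18  I4 RO, I5 EX
t=19  I4 EX, I5 WR R5
t=20  I4 WR R3

cycle = 11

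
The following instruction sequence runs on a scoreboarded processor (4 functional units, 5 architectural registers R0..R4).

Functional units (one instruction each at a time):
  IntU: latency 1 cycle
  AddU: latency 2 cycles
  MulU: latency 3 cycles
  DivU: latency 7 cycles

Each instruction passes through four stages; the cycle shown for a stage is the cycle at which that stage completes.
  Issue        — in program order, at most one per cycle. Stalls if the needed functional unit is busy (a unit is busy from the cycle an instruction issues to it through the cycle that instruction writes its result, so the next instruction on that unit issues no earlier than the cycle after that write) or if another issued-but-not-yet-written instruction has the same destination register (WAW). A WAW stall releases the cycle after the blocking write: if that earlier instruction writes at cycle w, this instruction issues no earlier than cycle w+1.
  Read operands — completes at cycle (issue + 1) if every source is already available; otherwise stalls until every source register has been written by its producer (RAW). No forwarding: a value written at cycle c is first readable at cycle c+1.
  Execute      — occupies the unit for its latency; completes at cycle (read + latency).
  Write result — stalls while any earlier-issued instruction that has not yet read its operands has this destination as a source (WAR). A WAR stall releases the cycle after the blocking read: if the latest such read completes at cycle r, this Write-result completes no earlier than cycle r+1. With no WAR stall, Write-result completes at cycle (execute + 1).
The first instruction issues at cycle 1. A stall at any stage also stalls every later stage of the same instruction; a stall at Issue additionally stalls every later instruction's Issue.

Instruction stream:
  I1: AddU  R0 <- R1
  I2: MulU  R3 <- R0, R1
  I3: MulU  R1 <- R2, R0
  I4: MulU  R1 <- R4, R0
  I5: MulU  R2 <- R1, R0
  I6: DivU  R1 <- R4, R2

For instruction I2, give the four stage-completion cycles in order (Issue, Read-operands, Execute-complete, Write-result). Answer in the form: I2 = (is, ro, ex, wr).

[1] I1 dispatched to AddU
[2] I1 operands ready; I2 dispatched to MulU
[4] I1 complete
[5] R0←I1
[6] I2 operands ready
[9] I2 complete
[10] R3←I2
[11] I3 dispatched to MulU
[12] I3 operands ready
[15] I3 complete
[16] R1←I3
[17] I4 dispatched to MulU
[18] I4 operands ready
[21] I4 complete
[22] R1←I4
[23] I5 dispatched to MulU
[24] I5 operands ready; I6 dispatched to DivU
[27] I5 complete
[28] R2←I5
[29] I6 operands ready
[36] I6 complete
[37] R1←I6

I2 = (2, 6, 9, 10)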